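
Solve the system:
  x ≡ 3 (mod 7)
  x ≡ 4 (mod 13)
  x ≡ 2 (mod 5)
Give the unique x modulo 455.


Moduli 7, 13, 5 are pairwise coprime; by CRT there is a unique solution modulo M = 7 · 13 · 5 = 455.
Solve pairwise, accumulating the modulus:
  Start with x ≡ 3 (mod 7).
  Combine with x ≡ 4 (mod 13): since gcd(7, 13) = 1, we get a unique residue mod 91.
    Write x = 3 + 7·t and substitute into x ≡ 4 (mod 13): 7·t ≡ 4 − 3 = 1 (mod 13).
    The inverse of 7 mod 13 is 2 (since 7·2 = 14 = 1·13 + 1), so t ≡ 2·1 = 2 ≡ 2 (mod 13).
    Then x = 3 + 7·2 = 17, valid modulo lcm(7, 13) = 91: x ≡ 17 (mod 91).
  Combine with x ≡ 2 (mod 5): since gcd(91, 5) = 1, we get a unique residue mod 455.
    Write x = 17 + 91·t and substitute into x ≡ 2 (mod 5): 91·t ≡ 2 − 17 = -15 (mod 5).
    Reduce coefficients mod 5: 1·t ≡ 0 (mod 5).
    So t ≡ 0 (mod 5).
    Then x = 17 + 91·0 = 17, valid modulo lcm(91, 5) = 455: x ≡ 17 (mod 455).
Verify: 17 mod 7 = 3 ✓, 17 mod 13 = 4 ✓, 17 mod 5 = 2 ✓.

x ≡ 17 (mod 455).


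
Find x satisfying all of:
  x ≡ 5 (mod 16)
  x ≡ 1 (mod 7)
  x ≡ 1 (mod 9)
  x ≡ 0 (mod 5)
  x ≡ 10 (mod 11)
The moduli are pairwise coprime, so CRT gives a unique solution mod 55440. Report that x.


Product of moduli M = 16 · 7 · 9 · 5 · 11 = 55440.
Merge one congruence at a time:
  Start: x ≡ 5 (mod 16).
  Combine with x ≡ 1 (mod 7); new modulus lcm = 112.
    Write x = 5 + 16·t and substitute into x ≡ 1 (mod 7): 16·t ≡ 1 − 5 = -4 (mod 7).
    Reduce coefficients mod 7: 2·t ≡ 3 (mod 7).
    The inverse of 2 mod 7 is 4 (since 2·4 = 8 = 1·7 + 1), so t ≡ 4·3 = 12 ≡ 5 (mod 7).
    Then x = 5 + 16·5 = 85, valid modulo lcm(16, 7) = 112: x ≡ 85 (mod 112).
  Combine with x ≡ 1 (mod 9); new modulus lcm = 1008.
    Write x = 85 + 112·t and substitute into x ≡ 1 (mod 9): 112·t ≡ 1 − 85 = -84 (mod 9).
    Reduce coefficients mod 9: 4·t ≡ 6 (mod 9).
    The inverse of 4 mod 9 is 7 (since 4·7 = 28 = 3·9 + 1), so t ≡ 7·6 = 42 ≡ 6 (mod 9).
    Then x = 85 + 112·6 = 757, valid modulo lcm(112, 9) = 1008: x ≡ 757 (mod 1008).
  Combine with x ≡ 0 (mod 5); new modulus lcm = 5040.
    Write x = 757 + 1008·t and substitute into x ≡ 0 (mod 5): 1008·t ≡ 0 − 757 = -757 (mod 5).
    Reduce coefficients mod 5: 3·t ≡ 3 (mod 5).
    The inverse of 3 mod 5 is 2 (since 3·2 = 6 = 1·5 + 1), so t ≡ 2·3 = 6 ≡ 1 (mod 5).
    Then x = 757 + 1008·1 = 1765, valid modulo lcm(1008, 5) = 5040: x ≡ 1765 (mod 5040).
  Combine with x ≡ 10 (mod 11); new modulus lcm = 55440.
    Write x = 1765 + 5040·t and substitute into x ≡ 10 (mod 11): 5040·t ≡ 10 − 1765 = -1755 (mod 11).
    Reduce coefficients mod 11: 2·t ≡ 5 (mod 11).
    The inverse of 2 mod 11 is 6 (since 2·6 = 12 = 1·11 + 1), so t ≡ 6·5 = 30 ≡ 8 (mod 11).
    Then x = 1765 + 5040·8 = 42085, valid modulo lcm(5040, 11) = 55440: x ≡ 42085 (mod 55440).
Verify against each original: 42085 mod 16 = 5, 42085 mod 7 = 1, 42085 mod 9 = 1, 42085 mod 5 = 0, 42085 mod 11 = 10.

x ≡ 42085 (mod 55440).


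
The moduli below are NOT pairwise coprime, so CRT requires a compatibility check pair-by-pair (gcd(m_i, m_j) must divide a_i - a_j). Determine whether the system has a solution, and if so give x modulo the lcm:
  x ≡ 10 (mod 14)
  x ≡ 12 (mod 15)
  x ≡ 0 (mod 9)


Moduli 14, 15, 9 are not pairwise coprime, so CRT works modulo lcm(m_i) when all pairwise compatibility conditions hold.
Pairwise compatibility: gcd(m_i, m_j) must divide a_i - a_j for every pair.
Merge one congruence at a time:
  Start: x ≡ 10 (mod 14).
  Combine with x ≡ 12 (mod 15): gcd(14, 15) = 1; 12 - 10 = 2, which IS divisible by 1, so compatible.
    Write x = 10 + 14·t and substitute into x ≡ 12 (mod 15): 14·t ≡ 12 − 10 = 2 (mod 15).
    The inverse of 14 mod 15 is 14 (since 14·14 = 196 = 13·15 + 1), so t ≡ 14·2 = 28 ≡ 13 (mod 15).
    Then x = 10 + 14·13 = 192, valid modulo lcm(14, 15) = 210: x ≡ 192 (mod 210).
  Combine with x ≡ 0 (mod 9): gcd(210, 9) = 3; 0 - 192 = -192, which IS divisible by 3, so compatible.
    Write x = 192 + 210·t and substitute into x ≡ 0 (mod 9): 210·t ≡ 0 − 192 = -192 (mod 9).
    Divide the congruence (and modulus) by g = 3: 70·t ≡ -64 (mod 3).
    Reduce coefficients mod 3: 1·t ≡ 2 (mod 3).
    So t ≡ 2 (mod 3).
    Then x = 192 + 210·2 = 612, valid modulo lcm(210, 9) = 630: x ≡ 612 (mod 630).
Verify: 612 mod 14 = 10, 612 mod 15 = 12, 612 mod 9 = 0.

x ≡ 612 (mod 630).


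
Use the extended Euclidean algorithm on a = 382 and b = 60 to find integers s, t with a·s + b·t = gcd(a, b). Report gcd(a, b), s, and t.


Euclidean algorithm on (382, 60) — divide until remainder is 0:
  382 = 6 · 60 + 22
  60 = 2 · 22 + 16
  22 = 1 · 16 + 6
  16 = 2 · 6 + 4
  6 = 1 · 4 + 2
  4 = 2 · 2 + 0
gcd(382, 60) = 2.
Track Bezout coefficients alongside the remainders: start with r₀ = 382 = a·1 + b·0 (s = 1, t = 0) and r₁ = 60 = a·0 + b·1 (s = 0, t = 1); each new remainder r_{k+1} = r_{k-1} − q_k·r_k inherits s_{k+1} = s_{k-1} − q_k·s_k, t_{k+1} = t_{k-1} − q_k·t_k, so r_k = a·s_k + b·t_k at every step:
  q = 6: r = 22, s = 1 − 6·0 = 1, t = 0 − 6·1 = -6  (check: 382·1 + 60·(-6) = 22)
  q = 2: r = 16, s = 0 − 2·1 = -2, t = 1 − 2·(-6) = 13  (check: 382·(-2) + 60·13 = 16)
  q = 1: r = 6, s = 1 − 1·(-2) = 3, t = -6 − 1·13 = -19  (check: 382·3 + 60·(-19) = 6)
  q = 2: r = 4, s = -2 − 2·3 = -8, t = 13 − 2·(-19) = 51  (check: 382·(-8) + 60·51 = 4)
  q = 1: r = 2, s = 3 − 1·(-8) = 11, t = -19 − 1·51 = -70  (check: 382·11 + 60·(-70) = 2)
The row with r = 2 (the gcd) gives the Bezout coefficients s = 11, t = -70.
Result: 382 · (11) + 60 · (-70) = 2.

gcd(382, 60) = 2; s = 11, t = -70 (check: 382·11 + 60·(-70) = 2).


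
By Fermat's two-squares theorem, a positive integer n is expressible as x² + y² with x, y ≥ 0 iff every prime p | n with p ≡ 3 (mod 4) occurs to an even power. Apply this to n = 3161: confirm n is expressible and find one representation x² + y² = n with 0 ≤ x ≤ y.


Step 1: Factor n = 3161 = 29 · 109.
Step 2: Check the mod-4 condition on each prime factor: 29 ≡ 1 (mod 4), exponent 1; 109 ≡ 1 (mod 4), exponent 1.
All primes ≡ 3 (mod 4) appear to even exponent (or don't appear), so by the two-squares theorem n IS expressible as a sum of two squares.
Step 3: Build a representation. Here n = 29 · 109 is a product of primes ≡ 1 (mod 4). Each prime p ≡ 1 (mod 4) is itself a sum of two squares; find a² by testing p − a² for a perfect square:
  29: 29 − 1² = 28, 29 − 2² = 25 = 5² ⇒ 29 = 2² + 5².
  109: 109 − 1² = 108, 109 − 2² = 105, 109 − 3² = 100 = 10² ⇒ 109 = 3² + 10².
  Combine using the Brahmagupta–Fibonacci identity (a² + b²)(c² + d²) = (ac − bd)² + (ad + bc)² = (ac + bd)² + (ad − bc)²:
  29 · 109 = 3161: from (2² + 5²)(3² + 10²), take (2·3 − 5·10, 2·10 + 5·3) = (6 − 50, 20 + 15) = (-44, 35); dropping signs (only squares matter) gives (44, 35); check 44² + 35² = 1936 + 1225 = 3161 ✓.
Step 4: Order so x ≤ y and verify: 35² + 44² = 1225 + 1936 = 3161 = n. ✓

n = 3161 = 35² + 44² (one valid representation with x ≤ y).


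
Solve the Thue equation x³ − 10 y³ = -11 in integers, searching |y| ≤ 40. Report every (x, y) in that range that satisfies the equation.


The equation is x³ - 10y³ = -11. For fixed y, x³ = 10·y³ − 11, so a solution requires the RHS to be a perfect cube.
Strategy: iterate y from -40 to 40, compute RHS = 10·y³ − 11, and check whether it is a (positive or negative) perfect cube.
Check small values of y:
  y = 0: RHS = -11 is not a perfect cube.
  y = 1: RHS = -1 = (-1)³ ⇒ x = -1 works.
  y = -1: RHS = -21 is not a perfect cube.
  y = 2: RHS = 69 is not a perfect cube.
  y = -2: RHS = -91 is not a perfect cube.
  y = 3: RHS = 259 is not a perfect cube.
  y = -3: RHS = -281 is not a perfect cube.
Continuing the search up to |y| = 40 finds no further solutions beyond those listed.
Collected solutions: (-1, 1).

Solutions (with |y| ≤ 40): (-1, 1).


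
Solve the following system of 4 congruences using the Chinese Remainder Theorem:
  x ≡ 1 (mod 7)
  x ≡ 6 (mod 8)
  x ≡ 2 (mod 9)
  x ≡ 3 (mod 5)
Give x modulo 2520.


Product of moduli M = 7 · 8 · 9 · 5 = 2520.
Merge one congruence at a time:
  Start: x ≡ 1 (mod 7).
  Combine with x ≡ 6 (mod 8); new modulus lcm = 56.
    Write x = 1 + 7·t and substitute into x ≡ 6 (mod 8): 7·t ≡ 6 − 1 = 5 (mod 8).
    The inverse of 7 mod 8 is 7 (since 7·7 = 49 = 6·8 + 1), so t ≡ 7·5 = 35 ≡ 3 (mod 8).
    Then x = 1 + 7·3 = 22, valid modulo lcm(7, 8) = 56: x ≡ 22 (mod 56).
  Combine with x ≡ 2 (mod 9); new modulus lcm = 504.
    Write x = 22 + 56·t and substitute into x ≡ 2 (mod 9): 56·t ≡ 2 − 22 = -20 (mod 9).
    Reduce coefficients mod 9: 2·t ≡ 7 (mod 9).
    The inverse of 2 mod 9 is 5 (since 2·5 = 10 = 1·9 + 1), so t ≡ 5·7 = 35 ≡ 8 (mod 9).
    Then x = 22 + 56·8 = 470, valid modulo lcm(56, 9) = 504: x ≡ 470 (mod 504).
  Combine with x ≡ 3 (mod 5); new modulus lcm = 2520.
    Write x = 470 + 504·t and substitute into x ≡ 3 (mod 5): 504·t ≡ 3 − 470 = -467 (mod 5).
    Reduce coefficients mod 5: 4·t ≡ 3 (mod 5).
    The inverse of 4 mod 5 is 4 (since 4·4 = 16 = 3·5 + 1), so t ≡ 4·3 = 12 ≡ 2 (mod 5).
    Then x = 470 + 504·2 = 1478, valid modulo lcm(504, 5) = 2520: x ≡ 1478 (mod 2520).
Verify against each original: 1478 mod 7 = 1, 1478 mod 8 = 6, 1478 mod 9 = 2, 1478 mod 5 = 3.

x ≡ 1478 (mod 2520).


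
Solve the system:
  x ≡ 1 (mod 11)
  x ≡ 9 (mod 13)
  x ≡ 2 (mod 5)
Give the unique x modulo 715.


Moduli 11, 13, 5 are pairwise coprime; by CRT there is a unique solution modulo M = 11 · 13 · 5 = 715.
Solve pairwise, accumulating the modulus:
  Start with x ≡ 1 (mod 11).
  Combine with x ≡ 9 (mod 13): since gcd(11, 13) = 1, we get a unique residue mod 143.
    Write x = 1 + 11·t and substitute into x ≡ 9 (mod 13): 11·t ≡ 9 − 1 = 8 (mod 13).
    The inverse of 11 mod 13 is 6 (since 11·6 = 66 = 5·13 + 1), so t ≡ 6·8 = 48 ≡ 9 (mod 13).
    Then x = 1 + 11·9 = 100, valid modulo lcm(11, 13) = 143: x ≡ 100 (mod 143).
  Combine with x ≡ 2 (mod 5): since gcd(143, 5) = 1, we get a unique residue mod 715.
    Write x = 100 + 143·t and substitute into x ≡ 2 (mod 5): 143·t ≡ 2 − 100 = -98 (mod 5).
    Reduce coefficients mod 5: 3·t ≡ 2 (mod 5).
    The inverse of 3 mod 5 is 2 (since 3·2 = 6 = 1·5 + 1), so t ≡ 2·2 = 4 ≡ 4 (mod 5).
    Then x = 100 + 143·4 = 672, valid modulo lcm(143, 5) = 715: x ≡ 672 (mod 715).
Verify: 672 mod 11 = 1 ✓, 672 mod 13 = 9 ✓, 672 mod 5 = 2 ✓.

x ≡ 672 (mod 715).


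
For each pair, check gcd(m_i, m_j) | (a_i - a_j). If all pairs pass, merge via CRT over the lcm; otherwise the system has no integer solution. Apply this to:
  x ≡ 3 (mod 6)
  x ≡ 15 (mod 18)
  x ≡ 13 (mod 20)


Moduli 6, 18, 20 are not pairwise coprime, so CRT works modulo lcm(m_i) when all pairwise compatibility conditions hold.
Pairwise compatibility: gcd(m_i, m_j) must divide a_i - a_j for every pair.
Merge one congruence at a time:
  Start: x ≡ 3 (mod 6).
  Combine with x ≡ 15 (mod 18): gcd(6, 18) = 6; 15 - 3 = 12, which IS divisible by 6, so compatible.
    Write x = 3 + 6·t and substitute into x ≡ 15 (mod 18): 6·t ≡ 15 − 3 = 12 (mod 18).
    Divide the congruence (and modulus) by g = 6: 1·t ≡ 2 (mod 3).
    So t ≡ 2 (mod 3).
    Then x = 3 + 6·2 = 15, valid modulo lcm(6, 18) = 18: x ≡ 15 (mod 18).
  Combine with x ≡ 13 (mod 20): gcd(18, 20) = 2; 13 - 15 = -2, which IS divisible by 2, so compatible.
    Write x = 15 + 18·t and substitute into x ≡ 13 (mod 20): 18·t ≡ 13 − 15 = -2 (mod 20).
    Divide the congruence (and modulus) by g = 2: 9·t ≡ -1 (mod 10).
    Reduce coefficients mod 10: 9·t ≡ 9 (mod 10).
    The inverse of 9 mod 10 is 9 (since 9·9 = 81 = 8·10 + 1), so t ≡ 9·9 = 81 ≡ 1 (mod 10).
    Then x = 15 + 18·1 = 33, valid modulo lcm(18, 20) = 180: x ≡ 33 (mod 180).
Verify: 33 mod 6 = 3, 33 mod 18 = 15, 33 mod 20 = 13.

x ≡ 33 (mod 180).


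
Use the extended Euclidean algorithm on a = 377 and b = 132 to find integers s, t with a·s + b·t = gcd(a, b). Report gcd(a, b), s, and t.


Euclidean algorithm on (377, 132) — divide until remainder is 0:
  377 = 2 · 132 + 113
  132 = 1 · 113 + 19
  113 = 5 · 19 + 18
  19 = 1 · 18 + 1
  18 = 18 · 1 + 0
gcd(377, 132) = 1.
Track Bezout coefficients alongside the remainders: start with r₀ = 377 = a·1 + b·0 (s = 1, t = 0) and r₁ = 132 = a·0 + b·1 (s = 0, t = 1); each new remainder r_{k+1} = r_{k-1} − q_k·r_k inherits s_{k+1} = s_{k-1} − q_k·s_k, t_{k+1} = t_{k-1} − q_k·t_k, so r_k = a·s_k + b·t_k at every step:
  q = 2: r = 113, s = 1 − 2·0 = 1, t = 0 − 2·1 = -2  (check: 377·1 + 132·(-2) = 113)
  q = 1: r = 19, s = 0 − 1·1 = -1, t = 1 − 1·(-2) = 3  (check: 377·(-1) + 132·3 = 19)
  q = 5: r = 18, s = 1 − 5·(-1) = 6, t = -2 − 5·3 = -17  (check: 377·6 + 132·(-17) = 18)
  q = 1: r = 1, s = -1 − 1·6 = -7, t = 3 − 1·(-17) = 20  (check: 377·(-7) + 132·20 = 1)
The row with r = 1 (the gcd) gives the Bezout coefficients s = -7, t = 20.
Result: 377 · (-7) + 132 · (20) = 1.

gcd(377, 132) = 1; s = -7, t = 20 (check: 377·(-7) + 132·20 = 1).


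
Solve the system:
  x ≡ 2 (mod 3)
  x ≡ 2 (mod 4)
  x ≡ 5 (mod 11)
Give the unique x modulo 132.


Moduli 3, 4, 11 are pairwise coprime; by CRT there is a unique solution modulo M = 3 · 4 · 11 = 132.
Solve pairwise, accumulating the modulus:
  Start with x ≡ 2 (mod 3).
  Combine with x ≡ 2 (mod 4): since gcd(3, 4) = 1, we get a unique residue mod 12.
    Write x = 2 + 3·t and substitute into x ≡ 2 (mod 4): 3·t ≡ 2 − 2 = 0 (mod 4).
    The inverse of 3 mod 4 is 3 (since 3·3 = 9 = 2·4 + 1), so t ≡ 3·0 = 0 ≡ 0 (mod 4).
    Then x = 2 + 3·0 = 2, valid modulo lcm(3, 4) = 12: x ≡ 2 (mod 12).
  Combine with x ≡ 5 (mod 11): since gcd(12, 11) = 1, we get a unique residue mod 132.
    Write x = 2 + 12·t and substitute into x ≡ 5 (mod 11): 12·t ≡ 5 − 2 = 3 (mod 11).
    Reduce coefficients mod 11: 1·t ≡ 3 (mod 11).
    So t ≡ 3 (mod 11).
    Then x = 2 + 12·3 = 38, valid modulo lcm(12, 11) = 132: x ≡ 38 (mod 132).
Verify: 38 mod 3 = 2 ✓, 38 mod 4 = 2 ✓, 38 mod 11 = 5 ✓.

x ≡ 38 (mod 132).


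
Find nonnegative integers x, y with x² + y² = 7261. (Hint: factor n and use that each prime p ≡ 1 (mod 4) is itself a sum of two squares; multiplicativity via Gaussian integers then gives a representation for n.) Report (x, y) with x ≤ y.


Step 1: Factor n = 7261 = 53 · 137.
Step 2: Check the mod-4 condition on each prime factor: 53 ≡ 1 (mod 4), exponent 1; 137 ≡ 1 (mod 4), exponent 1.
All primes ≡ 3 (mod 4) appear to even exponent (or don't appear), so by the two-squares theorem n IS expressible as a sum of two squares.
Step 3: Build a representation. Here n = 53 · 137 is a product of primes ≡ 1 (mod 4). Each prime p ≡ 1 (mod 4) is itself a sum of two squares; find a² by testing p − a² for a perfect square:
  53: 53 − 1² = 52, 53 − 2² = 49 = 7² ⇒ 53 = 2² + 7².
  137: 137 − 1² = 136, 137 − 2² = 133, 137 − 3² = 128, 137 − 4² = 121 = 11² ⇒ 137 = 4² + 11².
  Combine using the Brahmagupta–Fibonacci identity (a² + b²)(c² + d²) = (ac − bd)² + (ad + bc)² = (ac + bd)² + (ad − bc)²:
  53 · 137 = 7261: from (2² + 7²)(4² + 11²), take (2·4 − 7·11, 2·11 + 7·4) = (8 − 77, 22 + 28) = (-69, 50); dropping signs (only squares matter) gives (69, 50); check 69² + 50² = 4761 + 2500 = 7261 ✓.
Step 4: Order so x ≤ y and verify: 50² + 69² = 2500 + 4761 = 7261 = n. ✓

n = 7261 = 50² + 69² (one valid representation with x ≤ y).


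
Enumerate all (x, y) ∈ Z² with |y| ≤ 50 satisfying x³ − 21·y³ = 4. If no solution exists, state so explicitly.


The equation is x³ - 21y³ = 4. For fixed y, x³ = 21·y³ + 4, so a solution requires the RHS to be a perfect cube.
Strategy: iterate y from -50 to 50, compute RHS = 21·y³ + 4, and check whether it is a (positive or negative) perfect cube.
Check small values of y:
  y = 0: RHS = 4 is not a perfect cube.
  y = 1: RHS = 25 is not a perfect cube.
  y = -1: RHS = -17 is not a perfect cube.
  y = 2: RHS = 172 is not a perfect cube.
  y = -2: RHS = -164 is not a perfect cube.
  y = 3: RHS = 571 is not a perfect cube.
  y = -3: RHS = -563 is not a perfect cube.
Continuing the search up to |y| = 50 finds no solutions either.
No (x, y) in the scanned range satisfies the equation.

No integer solutions with |y| ≤ 50.


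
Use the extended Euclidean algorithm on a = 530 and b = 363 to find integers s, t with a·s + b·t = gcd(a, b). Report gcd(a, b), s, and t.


Euclidean algorithm on (530, 363) — divide until remainder is 0:
  530 = 1 · 363 + 167
  363 = 2 · 167 + 29
  167 = 5 · 29 + 22
  29 = 1 · 22 + 7
  22 = 3 · 7 + 1
  7 = 7 · 1 + 0
gcd(530, 363) = 1.
Track Bezout coefficients alongside the remainders: start with r₀ = 530 = a·1 + b·0 (s = 1, t = 0) and r₁ = 363 = a·0 + b·1 (s = 0, t = 1); each new remainder r_{k+1} = r_{k-1} − q_k·r_k inherits s_{k+1} = s_{k-1} − q_k·s_k, t_{k+1} = t_{k-1} − q_k·t_k, so r_k = a·s_k + b·t_k at every step:
  q = 1: r = 167, s = 1 − 1·0 = 1, t = 0 − 1·1 = -1  (check: 530·1 + 363·(-1) = 167)
  q = 2: r = 29, s = 0 − 2·1 = -2, t = 1 − 2·(-1) = 3  (check: 530·(-2) + 363·3 = 29)
  q = 5: r = 22, s = 1 − 5·(-2) = 11, t = -1 − 5·3 = -16  (check: 530·11 + 363·(-16) = 22)
  q = 1: r = 7, s = -2 − 1·11 = -13, t = 3 − 1·(-16) = 19  (check: 530·(-13) + 363·19 = 7)
  q = 3: r = 1, s = 11 − 3·(-13) = 50, t = -16 − 3·19 = -73  (check: 530·50 + 363·(-73) = 1)
The row with r = 1 (the gcd) gives the Bezout coefficients s = 50, t = -73.
Result: 530 · (50) + 363 · (-73) = 1.

gcd(530, 363) = 1; s = 50, t = -73 (check: 530·50 + 363·(-73) = 1).


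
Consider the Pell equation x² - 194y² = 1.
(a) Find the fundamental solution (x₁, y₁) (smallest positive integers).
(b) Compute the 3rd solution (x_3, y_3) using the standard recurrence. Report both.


Step 1: Find the fundamental solution (x₁, y₁) of x² - 194y² = 1.
  Expand √194 as a continued fraction. a₀ = ⌊√194⌋ = 13; iterate m_{k+1} = d_k·a_k − m_k, d_{k+1} = (194 − m_{k+1}²)/d_k, a_{k+1} = ⌊(a₀ + m_{k+1})/d_{k+1}⌋ (starting m₀ = 0, d₀ = 1), with convergents p_k = a_k·p_{k-1} + p_{k-2}, q_k = a_k·q_{k-1} + q_{k-2} (p₋₁ = 1, q₋₁ = 0):
  k = 0: a₀ = 13; p₀/q₀ = 13/1; p₀² − 194·q₀² = 169 − 194 = -25.
  k = 1: m = 13, d = 25, a = ⌊(13 + 13)/25⌋ = 1; p/q = (1·13 + 1)/(1·1 + 0) = 14/1; p² − 194·q² = 196 − 194 = 2.
  k = 2: m = 12, d = 2, a = ⌊(13 + 12)/2⌋ = 12; p/q = (12·14 + 13)/(12·1 + 1) = 181/13; p² − 194·q² = 32761 − 32786 = -25.
  k = 3: m = 12, d = 25, a = ⌊(13 + 12)/25⌋ = 1; p/q = (1·181 + 14)/(1·13 + 1) = 195/14; p² − 194·q² = 38025 − 38024 = 1.
  The first convergent with p² − 194·q² = 1 gives the fundamental solution (x₁, y₁) = (195, 14).
Step 2: Apply the recurrence (x_{n+1}, y_{n+1}) = (x₁x_n + 194y₁y_n, x₁y_n + y₁x_n) repeatedly.
  From (x_1, y_1) = (195, 14): x_2 = 195·195 + 194·14·14 = 76049; y_2 = 195·14 + 14·195 = 5460.
  From (x_2, y_2) = (76049, 5460): x_3 = 195·76049 + 194·14·5460 = 29658915; y_3 = 195·5460 + 14·76049 = 2129386.
Step 3: Verify x_3² - 194·y_3² = 879651238977225 - 879651238977224 = 1 (should be 1). ✓

(x_1, y_1) = (195, 14); (x_3, y_3) = (29658915, 2129386).


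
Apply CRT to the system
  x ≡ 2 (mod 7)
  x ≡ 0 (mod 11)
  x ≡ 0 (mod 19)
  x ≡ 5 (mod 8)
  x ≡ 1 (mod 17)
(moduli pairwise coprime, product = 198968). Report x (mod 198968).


Product of moduli M = 7 · 11 · 19 · 8 · 17 = 198968.
Merge one congruence at a time:
  Start: x ≡ 2 (mod 7).
  Combine with x ≡ 0 (mod 11); new modulus lcm = 77.
    Write x = 2 + 7·t and substitute into x ≡ 0 (mod 11): 7·t ≡ 0 − 2 = -2 (mod 11).
    Reduce coefficients mod 11: 7·t ≡ 9 (mod 11).
    The inverse of 7 mod 11 is 8 (since 7·8 = 56 = 5·11 + 1), so t ≡ 8·9 = 72 ≡ 6 (mod 11).
    Then x = 2 + 7·6 = 44, valid modulo lcm(7, 11) = 77: x ≡ 44 (mod 77).
  Combine with x ≡ 0 (mod 19); new modulus lcm = 1463.
    Write x = 44 + 77·t and substitute into x ≡ 0 (mod 19): 77·t ≡ 0 − 44 = -44 (mod 19).
    Reduce coefficients mod 19: 1·t ≡ 13 (mod 19).
    So t ≡ 13 (mod 19).
    Then x = 44 + 77·13 = 1045, valid modulo lcm(77, 19) = 1463: x ≡ 1045 (mod 1463).
  Combine with x ≡ 5 (mod 8); new modulus lcm = 11704.
    Write x = 1045 + 1463·t and substitute into x ≡ 5 (mod 8): 1463·t ≡ 5 − 1045 = -1040 (mod 8).
    Reduce coefficients mod 8: 7·t ≡ 0 (mod 8).
    The inverse of 7 mod 8 is 7 (since 7·7 = 49 = 6·8 + 1), so t ≡ 7·0 = 0 ≡ 0 (mod 8).
    Then x = 1045 + 1463·0 = 1045, valid modulo lcm(1463, 8) = 11704: x ≡ 1045 (mod 11704).
  Combine with x ≡ 1 (mod 17); new modulus lcm = 198968.
    Write x = 1045 + 11704·t and substitute into x ≡ 1 (mod 17): 11704·t ≡ 1 − 1045 = -1044 (mod 17).
    Reduce coefficients mod 17: 8·t ≡ 10 (mod 17).
    The inverse of 8 mod 17 is 15 (since 8·15 = 120 = 7·17 + 1), so t ≡ 15·10 = 150 ≡ 14 (mod 17).
    Then x = 1045 + 11704·14 = 164901, valid modulo lcm(11704, 17) = 198968: x ≡ 164901 (mod 198968).
Verify against each original: 164901 mod 7 = 2, 164901 mod 11 = 0, 164901 mod 19 = 0, 164901 mod 8 = 5, 164901 mod 17 = 1.

x ≡ 164901 (mod 198968).


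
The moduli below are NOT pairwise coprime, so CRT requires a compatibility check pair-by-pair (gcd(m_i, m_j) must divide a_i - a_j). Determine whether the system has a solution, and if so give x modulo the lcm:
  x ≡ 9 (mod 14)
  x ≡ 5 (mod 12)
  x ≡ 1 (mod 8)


Moduli 14, 12, 8 are not pairwise coprime, so CRT works modulo lcm(m_i) when all pairwise compatibility conditions hold.
Pairwise compatibility: gcd(m_i, m_j) must divide a_i - a_j for every pair.
Merge one congruence at a time:
  Start: x ≡ 9 (mod 14).
  Combine with x ≡ 5 (mod 12): gcd(14, 12) = 2; 5 - 9 = -4, which IS divisible by 2, so compatible.
    Write x = 9 + 14·t and substitute into x ≡ 5 (mod 12): 14·t ≡ 5 − 9 = -4 (mod 12).
    Divide the congruence (and modulus) by g = 2: 7·t ≡ -2 (mod 6).
    Reduce coefficients mod 6: 1·t ≡ 4 (mod 6).
    So t ≡ 4 (mod 6).
    Then x = 9 + 14·4 = 65, valid modulo lcm(14, 12) = 84: x ≡ 65 (mod 84).
  Combine with x ≡ 1 (mod 8): gcd(84, 8) = 4; 1 - 65 = -64, which IS divisible by 4, so compatible.
    Write x = 65 + 84·t and substitute into x ≡ 1 (mod 8): 84·t ≡ 1 − 65 = -64 (mod 8).
    Divide the congruence (and modulus) by g = 4: 21·t ≡ -16 (mod 2).
    Reduce coefficients mod 2: 1·t ≡ 0 (mod 2).
    So t ≡ 0 (mod 2).
    Then x = 65 + 84·0 = 65, valid modulo lcm(84, 8) = 168: x ≡ 65 (mod 168).
Verify: 65 mod 14 = 9, 65 mod 12 = 5, 65 mod 8 = 1.

x ≡ 65 (mod 168).


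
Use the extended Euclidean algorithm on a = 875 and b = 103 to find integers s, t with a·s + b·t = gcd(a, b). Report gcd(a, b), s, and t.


Euclidean algorithm on (875, 103) — divide until remainder is 0:
  875 = 8 · 103 + 51
  103 = 2 · 51 + 1
  51 = 51 · 1 + 0
gcd(875, 103) = 1.
Track Bezout coefficients alongside the remainders: start with r₀ = 875 = a·1 + b·0 (s = 1, t = 0) and r₁ = 103 = a·0 + b·1 (s = 0, t = 1); each new remainder r_{k+1} = r_{k-1} − q_k·r_k inherits s_{k+1} = s_{k-1} − q_k·s_k, t_{k+1} = t_{k-1} − q_k·t_k, so r_k = a·s_k + b·t_k at every step:
  q = 8: r = 51, s = 1 − 8·0 = 1, t = 0 − 8·1 = -8  (check: 875·1 + 103·(-8) = 51)
  q = 2: r = 1, s = 0 − 2·1 = -2, t = 1 − 2·(-8) = 17  (check: 875·(-2) + 103·17 = 1)
The row with r = 1 (the gcd) gives the Bezout coefficients s = -2, t = 17.
Result: 875 · (-2) + 103 · (17) = 1.

gcd(875, 103) = 1; s = -2, t = 17 (check: 875·(-2) + 103·17 = 1).


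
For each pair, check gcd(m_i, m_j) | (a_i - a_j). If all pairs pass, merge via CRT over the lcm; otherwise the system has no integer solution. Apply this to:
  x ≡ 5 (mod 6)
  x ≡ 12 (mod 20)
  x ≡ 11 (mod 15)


Moduli 6, 20, 15 are not pairwise coprime, so CRT works modulo lcm(m_i) when all pairwise compatibility conditions hold.
Pairwise compatibility: gcd(m_i, m_j) must divide a_i - a_j for every pair.
Merge one congruence at a time:
  Start: x ≡ 5 (mod 6).
  Combine with x ≡ 12 (mod 20): gcd(6, 20) = 2, and 12 - 5 = 7 is NOT divisible by 2.
    ⇒ system is inconsistent (no integer solution).

No solution (the system is inconsistent).


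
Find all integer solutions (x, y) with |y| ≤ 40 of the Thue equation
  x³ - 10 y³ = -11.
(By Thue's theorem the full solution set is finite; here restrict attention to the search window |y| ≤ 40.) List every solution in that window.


The equation is x³ - 10y³ = -11. For fixed y, x³ = 10·y³ − 11, so a solution requires the RHS to be a perfect cube.
Strategy: iterate y from -40 to 40, compute RHS = 10·y³ − 11, and check whether it is a (positive or negative) perfect cube.
Check small values of y:
  y = 0: RHS = -11 is not a perfect cube.
  y = 1: RHS = -1 = (-1)³ ⇒ x = -1 works.
  y = -1: RHS = -21 is not a perfect cube.
  y = 2: RHS = 69 is not a perfect cube.
  y = -2: RHS = -91 is not a perfect cube.
  y = 3: RHS = 259 is not a perfect cube.
  y = -3: RHS = -281 is not a perfect cube.
Continuing the search up to |y| = 40 finds no further solutions beyond those listed.
Collected solutions: (-1, 1).

Solutions (with |y| ≤ 40): (-1, 1).


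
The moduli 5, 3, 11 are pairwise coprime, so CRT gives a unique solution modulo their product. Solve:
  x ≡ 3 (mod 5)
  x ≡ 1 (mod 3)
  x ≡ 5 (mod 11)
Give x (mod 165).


Moduli 5, 3, 11 are pairwise coprime; by CRT there is a unique solution modulo M = 5 · 3 · 11 = 165.
Solve pairwise, accumulating the modulus:
  Start with x ≡ 3 (mod 5).
  Combine with x ≡ 1 (mod 3): since gcd(5, 3) = 1, we get a unique residue mod 15.
    Write x = 3 + 5·t and substitute into x ≡ 1 (mod 3): 5·t ≡ 1 − 3 = -2 (mod 3).
    Reduce coefficients mod 3: 2·t ≡ 1 (mod 3).
    The inverse of 2 mod 3 is 2 (since 2·2 = 4 = 1·3 + 1), so t ≡ 2·1 = 2 ≡ 2 (mod 3).
    Then x = 3 + 5·2 = 13, valid modulo lcm(5, 3) = 15: x ≡ 13 (mod 15).
  Combine with x ≡ 5 (mod 11): since gcd(15, 11) = 1, we get a unique residue mod 165.
    Write x = 13 + 15·t and substitute into x ≡ 5 (mod 11): 15·t ≡ 5 − 13 = -8 (mod 11).
    Reduce coefficients mod 11: 4·t ≡ 3 (mod 11).
    The inverse of 4 mod 11 is 3 (since 4·3 = 12 = 1·11 + 1), so t ≡ 3·3 = 9 ≡ 9 (mod 11).
    Then x = 13 + 15·9 = 148, valid modulo lcm(15, 11) = 165: x ≡ 148 (mod 165).
Verify: 148 mod 5 = 3 ✓, 148 mod 3 = 1 ✓, 148 mod 11 = 5 ✓.

x ≡ 148 (mod 165).


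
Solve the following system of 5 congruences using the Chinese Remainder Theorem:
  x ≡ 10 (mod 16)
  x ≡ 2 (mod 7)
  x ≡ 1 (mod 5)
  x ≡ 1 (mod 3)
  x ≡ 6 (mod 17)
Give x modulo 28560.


Product of moduli M = 16 · 7 · 5 · 3 · 17 = 28560.
Merge one congruence at a time:
  Start: x ≡ 10 (mod 16).
  Combine with x ≡ 2 (mod 7); new modulus lcm = 112.
    Write x = 10 + 16·t and substitute into x ≡ 2 (mod 7): 16·t ≡ 2 − 10 = -8 (mod 7).
    Reduce coefficients mod 7: 2·t ≡ 6 (mod 7).
    The inverse of 2 mod 7 is 4 (since 2·4 = 8 = 1·7 + 1), so t ≡ 4·6 = 24 ≡ 3 (mod 7).
    Then x = 10 + 16·3 = 58, valid modulo lcm(16, 7) = 112: x ≡ 58 (mod 112).
  Combine with x ≡ 1 (mod 5); new modulus lcm = 560.
    Write x = 58 + 112·t and substitute into x ≡ 1 (mod 5): 112·t ≡ 1 − 58 = -57 (mod 5).
    Reduce coefficients mod 5: 2·t ≡ 3 (mod 5).
    The inverse of 2 mod 5 is 3 (since 2·3 = 6 = 1·5 + 1), so t ≡ 3·3 = 9 ≡ 4 (mod 5).
    Then x = 58 + 112·4 = 506, valid modulo lcm(112, 5) = 560: x ≡ 506 (mod 560).
  Combine with x ≡ 1 (mod 3); new modulus lcm = 1680.
    Write x = 506 + 560·t and substitute into x ≡ 1 (mod 3): 560·t ≡ 1 − 506 = -505 (mod 3).
    Reduce coefficients mod 3: 2·t ≡ 2 (mod 3).
    The inverse of 2 mod 3 is 2 (since 2·2 = 4 = 1·3 + 1), so t ≡ 2·2 = 4 ≡ 1 (mod 3).
    Then x = 506 + 560·1 = 1066, valid modulo lcm(560, 3) = 1680: x ≡ 1066 (mod 1680).
  Combine with x ≡ 6 (mod 17); new modulus lcm = 28560.
    Write x = 1066 + 1680·t and substitute into x ≡ 6 (mod 17): 1680·t ≡ 6 − 1066 = -1060 (mod 17).
    Reduce coefficients mod 17: 14·t ≡ 11 (mod 17).
    The inverse of 14 mod 17 is 11 (since 14·11 = 154 = 9·17 + 1), so t ≡ 11·11 = 121 ≡ 2 (mod 17).
    Then x = 1066 + 1680·2 = 4426, valid modulo lcm(1680, 17) = 28560: x ≡ 4426 (mod 28560).
Verify against each original: 4426 mod 16 = 10, 4426 mod 7 = 2, 4426 mod 5 = 1, 4426 mod 3 = 1, 4426 mod 17 = 6.

x ≡ 4426 (mod 28560).


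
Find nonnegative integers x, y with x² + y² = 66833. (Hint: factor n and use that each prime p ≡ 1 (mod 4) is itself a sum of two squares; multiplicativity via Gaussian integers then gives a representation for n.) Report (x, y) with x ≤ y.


Step 1: Factor n = 66833 = 13 · 53 · 97.
Step 2: Check the mod-4 condition on each prime factor: 13 ≡ 1 (mod 4), exponent 1; 53 ≡ 1 (mod 4), exponent 1; 97 ≡ 1 (mod 4), exponent 1.
All primes ≡ 3 (mod 4) appear to even exponent (or don't appear), so by the two-squares theorem n IS expressible as a sum of two squares.
Step 3: Build a representation. Here n = 13 · 53 · 97 is a product of primes ≡ 1 (mod 4). Each prime p ≡ 1 (mod 4) is itself a sum of two squares; find a² by testing p − a² for a perfect square:
  13: 13 − 1² = 12, 13 − 2² = 9 = 3² ⇒ 13 = 2² + 3².
  53: 53 − 1² = 52, 53 − 2² = 49 = 7² ⇒ 53 = 2² + 7².
  97: 97 − 1² = 96, 97 − 2² = 93, 97 − 3² = 88, 97 − 4² = 81 = 9² ⇒ 97 = 4² + 9².
  Combine using the Brahmagupta–Fibonacci identity (a² + b²)(c² + d²) = (ac − bd)² + (ad + bc)² = (ac + bd)² + (ad − bc)²:
  13 · 53 = 689: from (2² + 3²)(2² + 7²), take (2·2 − 3·7, 2·7 + 3·2) = (4 − 21, 14 + 6) = (-17, 20); dropping signs (only squares matter) gives (17, 20); check 17² + 20² = 289 + 400 = 689 ✓.
  689 · 97 = 66833: from (17² + 20²)(4² + 9²), take (17·4 − 20·9, 17·9 + 20·4) = (68 − 180, 153 + 80) = (-112, 233); dropping signs (only squares matter) gives (112, 233); check 112² + 233² = 12544 + 54289 = 66833 ✓.
Step 4: Order so x ≤ y and verify: 112² + 233² = 12544 + 54289 = 66833 = n. ✓

n = 66833 = 112² + 233² (one valid representation with x ≤ y).


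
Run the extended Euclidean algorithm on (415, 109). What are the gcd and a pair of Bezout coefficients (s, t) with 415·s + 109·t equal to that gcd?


Euclidean algorithm on (415, 109) — divide until remainder is 0:
  415 = 3 · 109 + 88
  109 = 1 · 88 + 21
  88 = 4 · 21 + 4
  21 = 5 · 4 + 1
  4 = 4 · 1 + 0
gcd(415, 109) = 1.
Track Bezout coefficients alongside the remainders: start with r₀ = 415 = a·1 + b·0 (s = 1, t = 0) and r₁ = 109 = a·0 + b·1 (s = 0, t = 1); each new remainder r_{k+1} = r_{k-1} − q_k·r_k inherits s_{k+1} = s_{k-1} − q_k·s_k, t_{k+1} = t_{k-1} − q_k·t_k, so r_k = a·s_k + b·t_k at every step:
  q = 3: r = 88, s = 1 − 3·0 = 1, t = 0 − 3·1 = -3  (check: 415·1 + 109·(-3) = 88)
  q = 1: r = 21, s = 0 − 1·1 = -1, t = 1 − 1·(-3) = 4  (check: 415·(-1) + 109·4 = 21)
  q = 4: r = 4, s = 1 − 4·(-1) = 5, t = -3 − 4·4 = -19  (check: 415·5 + 109·(-19) = 4)
  q = 5: r = 1, s = -1 − 5·5 = -26, t = 4 − 5·(-19) = 99  (check: 415·(-26) + 109·99 = 1)
The row with r = 1 (the gcd) gives the Bezout coefficients s = -26, t = 99.
Result: 415 · (-26) + 109 · (99) = 1.

gcd(415, 109) = 1; s = -26, t = 99 (check: 415·(-26) + 109·99 = 1).


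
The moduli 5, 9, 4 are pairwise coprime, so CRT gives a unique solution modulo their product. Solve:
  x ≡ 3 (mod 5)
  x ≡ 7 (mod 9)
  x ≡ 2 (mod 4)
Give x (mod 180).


Moduli 5, 9, 4 are pairwise coprime; by CRT there is a unique solution modulo M = 5 · 9 · 4 = 180.
Solve pairwise, accumulating the modulus:
  Start with x ≡ 3 (mod 5).
  Combine with x ≡ 7 (mod 9): since gcd(5, 9) = 1, we get a unique residue mod 45.
    Write x = 3 + 5·t and substitute into x ≡ 7 (mod 9): 5·t ≡ 7 − 3 = 4 (mod 9).
    The inverse of 5 mod 9 is 2 (since 5·2 = 10 = 1·9 + 1), so t ≡ 2·4 = 8 ≡ 8 (mod 9).
    Then x = 3 + 5·8 = 43, valid modulo lcm(5, 9) = 45: x ≡ 43 (mod 45).
  Combine with x ≡ 2 (mod 4): since gcd(45, 4) = 1, we get a unique residue mod 180.
    Write x = 43 + 45·t and substitute into x ≡ 2 (mod 4): 45·t ≡ 2 − 43 = -41 (mod 4).
    Reduce coefficients mod 4: 1·t ≡ 3 (mod 4).
    So t ≡ 3 (mod 4).
    Then x = 43 + 45·3 = 178, valid modulo lcm(45, 4) = 180: x ≡ 178 (mod 180).
Verify: 178 mod 5 = 3 ✓, 178 mod 9 = 7 ✓, 178 mod 4 = 2 ✓.

x ≡ 178 (mod 180).


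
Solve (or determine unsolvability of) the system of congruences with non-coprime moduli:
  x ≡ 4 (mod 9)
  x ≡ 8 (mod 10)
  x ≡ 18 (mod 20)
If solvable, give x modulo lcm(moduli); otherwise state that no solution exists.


Moduli 9, 10, 20 are not pairwise coprime, so CRT works modulo lcm(m_i) when all pairwise compatibility conditions hold.
Pairwise compatibility: gcd(m_i, m_j) must divide a_i - a_j for every pair.
Merge one congruence at a time:
  Start: x ≡ 4 (mod 9).
  Combine with x ≡ 8 (mod 10): gcd(9, 10) = 1; 8 - 4 = 4, which IS divisible by 1, so compatible.
    Write x = 4 + 9·t and substitute into x ≡ 8 (mod 10): 9·t ≡ 8 − 4 = 4 (mod 10).
    The inverse of 9 mod 10 is 9 (since 9·9 = 81 = 8·10 + 1), so t ≡ 9·4 = 36 ≡ 6 (mod 10).
    Then x = 4 + 9·6 = 58, valid modulo lcm(9, 10) = 90: x ≡ 58 (mod 90).
  Combine with x ≡ 18 (mod 20): gcd(90, 20) = 10; 18 - 58 = -40, which IS divisible by 10, so compatible.
    Write x = 58 + 90·t and substitute into x ≡ 18 (mod 20): 90·t ≡ 18 − 58 = -40 (mod 20).
    Divide the congruence (and modulus) by g = 10: 9·t ≡ -4 (mod 2).
    Reduce coefficients mod 2: 1·t ≡ 0 (mod 2).
    So t ≡ 0 (mod 2).
    Then x = 58 + 90·0 = 58, valid modulo lcm(90, 20) = 180: x ≡ 58 (mod 180).
Verify: 58 mod 9 = 4, 58 mod 10 = 8, 58 mod 20 = 18.

x ≡ 58 (mod 180).


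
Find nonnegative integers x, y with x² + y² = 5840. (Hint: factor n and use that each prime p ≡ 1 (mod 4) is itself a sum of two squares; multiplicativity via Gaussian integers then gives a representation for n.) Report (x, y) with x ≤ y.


Step 1: Factor n = 5840 = 2^4 · 5 · 73.
Step 2: Check the mod-4 condition on each prime factor: 2 = 2 (special); 5 ≡ 1 (mod 4), exponent 1; 73 ≡ 1 (mod 4), exponent 1.
All primes ≡ 3 (mod 4) appear to even exponent (or don't appear), so by the two-squares theorem n IS expressible as a sum of two squares.
Step 3: Build a representation. Group n = k² · m with k = 4 and m = 5 · 73 = 365 (a product of primes ≡ 1 (mod 4)); a representation of m scales to one of n via (k·x)² + (k·y)² = k²(x² + y²). Each prime p ≡ 1 (mod 4) is itself a sum of two squares; find a² by testing p − a² for a perfect square:
  5: 5 − 1² = 4 = 2² ⇒ 5 = 1² + 2².
  73: 73 − 1² = 72, 73 − 2² = 69, 73 − 3² = 64 = 8² ⇒ 73 = 3² + 8².
  Combine using the Brahmagupta–Fibonacci identity (a² + b²)(c² + d²) = (ac − bd)² + (ad + bc)² = (ac + bd)² + (ad − bc)²:
  5 · 73 = 365: from (1² + 2²)(3² + 8²), take (1·3 − 2·8, 1·8 + 2·3) = (3 − 16, 8 + 6) = (-13, 14); dropping signs (only squares matter) gives (13, 14); check 13² + 14² = 169 + 196 = 365 ✓.
  Scale by k = 4: (4·13, 4·14) = (52, 56).
Step 4: Order so x ≤ y and verify: 52² + 56² = 2704 + 3136 = 5840 = n. ✓

n = 5840 = 52² + 56² (one valid representation with x ≤ y).


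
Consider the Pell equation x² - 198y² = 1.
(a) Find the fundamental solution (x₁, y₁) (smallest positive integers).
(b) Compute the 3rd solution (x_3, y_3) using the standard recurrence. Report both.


Step 1: Find the fundamental solution (x₁, y₁) of x² - 198y² = 1.
  Expand √198 as a continued fraction. a₀ = ⌊√198⌋ = 14; iterate m_{k+1} = d_k·a_k − m_k, d_{k+1} = (198 − m_{k+1}²)/d_k, a_{k+1} = ⌊(a₀ + m_{k+1})/d_{k+1}⌋ (starting m₀ = 0, d₀ = 1), with convergents p_k = a_k·p_{k-1} + p_{k-2}, q_k = a_k·q_{k-1} + q_{k-2} (p₋₁ = 1, q₋₁ = 0):
  k = 0: a₀ = 14; p₀/q₀ = 14/1; p₀² − 198·q₀² = 196 − 198 = -2.
  k = 1: m = 14, d = 2, a = ⌊(14 + 14)/2⌋ = 14; p/q = (14·14 + 1)/(14·1 + 0) = 197/14; p² − 198·q² = 38809 − 38808 = 1.
  The first convergent with p² − 198·q² = 1 gives the fundamental solution (x₁, y₁) = (197, 14).
Step 2: Apply the recurrence (x_{n+1}, y_{n+1}) = (x₁x_n + 198y₁y_n, x₁y_n + y₁x_n) repeatedly.
  From (x_1, y_1) = (197, 14): x_2 = 197·197 + 198·14·14 = 77617; y_2 = 197·14 + 14·197 = 5516.
  From (x_2, y_2) = (77617, 5516): x_3 = 197·77617 + 198·14·5516 = 30580901; y_3 = 197·5516 + 14·77617 = 2173290.
Step 3: Verify x_3² - 198·y_3² = 935191505971801 - 935191505971800 = 1 (should be 1). ✓

(x_1, y_1) = (197, 14); (x_3, y_3) = (30580901, 2173290).


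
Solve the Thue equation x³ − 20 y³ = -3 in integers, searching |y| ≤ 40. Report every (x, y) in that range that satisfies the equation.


The equation is x³ - 20y³ = -3. For fixed y, x³ = 20·y³ − 3, so a solution requires the RHS to be a perfect cube.
Strategy: iterate y from -40 to 40, compute RHS = 20·y³ − 3, and check whether it is a (positive or negative) perfect cube.
Check small values of y:
  y = 0: RHS = -3 is not a perfect cube.
  y = 1: RHS = 17 is not a perfect cube.
  y = -1: RHS = -23 is not a perfect cube.
  y = 2: RHS = 157 is not a perfect cube.
  y = -2: RHS = -163 is not a perfect cube.
  y = 3: RHS = 537 is not a perfect cube.
  y = -3: RHS = -543 is not a perfect cube.
Continuing the search up to |y| = 40 finds no solutions either.
No (x, y) in the scanned range satisfies the equation.

No integer solutions with |y| ≤ 40.


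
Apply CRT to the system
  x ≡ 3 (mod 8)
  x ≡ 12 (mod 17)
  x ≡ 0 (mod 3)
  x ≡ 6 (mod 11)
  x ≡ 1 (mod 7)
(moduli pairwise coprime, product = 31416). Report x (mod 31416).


Product of moduli M = 8 · 17 · 3 · 11 · 7 = 31416.
Merge one congruence at a time:
  Start: x ≡ 3 (mod 8).
  Combine with x ≡ 12 (mod 17); new modulus lcm = 136.
    Write x = 3 + 8·t and substitute into x ≡ 12 (mod 17): 8·t ≡ 12 − 3 = 9 (mod 17).
    The inverse of 8 mod 17 is 15 (since 8·15 = 120 = 7·17 + 1), so t ≡ 15·9 = 135 ≡ 16 (mod 17).
    Then x = 3 + 8·16 = 131, valid modulo lcm(8, 17) = 136: x ≡ 131 (mod 136).
  Combine with x ≡ 0 (mod 3); new modulus lcm = 408.
    Write x = 131 + 136·t and substitute into x ≡ 0 (mod 3): 136·t ≡ 0 − 131 = -131 (mod 3).
    Reduce coefficients mod 3: 1·t ≡ 1 (mod 3).
    So t ≡ 1 (mod 3).
    Then x = 131 + 136·1 = 267, valid modulo lcm(136, 3) = 408: x ≡ 267 (mod 408).
  Combine with x ≡ 6 (mod 11); new modulus lcm = 4488.
    Write x = 267 + 408·t and substitute into x ≡ 6 (mod 11): 408·t ≡ 6 − 267 = -261 (mod 11).
    Reduce coefficients mod 11: 1·t ≡ 3 (mod 11).
    So t ≡ 3 (mod 11).
    Then x = 267 + 408·3 = 1491, valid modulo lcm(408, 11) = 4488: x ≡ 1491 (mod 4488).
  Combine with x ≡ 1 (mod 7); new modulus lcm = 31416.
    Write x = 1491 + 4488·t and substitute into x ≡ 1 (mod 7): 4488·t ≡ 1 − 1491 = -1490 (mod 7).
    Reduce coefficients mod 7: 1·t ≡ 1 (mod 7).
    So t ≡ 1 (mod 7).
    Then x = 1491 + 4488·1 = 5979, valid modulo lcm(4488, 7) = 31416: x ≡ 5979 (mod 31416).
Verify against each original: 5979 mod 8 = 3, 5979 mod 17 = 12, 5979 mod 3 = 0, 5979 mod 11 = 6, 5979 mod 7 = 1.

x ≡ 5979 (mod 31416).


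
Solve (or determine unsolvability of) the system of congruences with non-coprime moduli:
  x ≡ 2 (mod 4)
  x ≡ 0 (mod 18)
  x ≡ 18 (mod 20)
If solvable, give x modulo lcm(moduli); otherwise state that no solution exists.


Moduli 4, 18, 20 are not pairwise coprime, so CRT works modulo lcm(m_i) when all pairwise compatibility conditions hold.
Pairwise compatibility: gcd(m_i, m_j) must divide a_i - a_j for every pair.
Merge one congruence at a time:
  Start: x ≡ 2 (mod 4).
  Combine with x ≡ 0 (mod 18): gcd(4, 18) = 2; 0 - 2 = -2, which IS divisible by 2, so compatible.
    Write x = 2 + 4·t and substitute into x ≡ 0 (mod 18): 4·t ≡ 0 − 2 = -2 (mod 18).
    Divide the congruence (and modulus) by g = 2: 2·t ≡ -1 (mod 9).
    Reduce coefficients mod 9: 2·t ≡ 8 (mod 9).
    The inverse of 2 mod 9 is 5 (since 2·5 = 10 = 1·9 + 1), so t ≡ 5·8 = 40 ≡ 4 (mod 9).
    Then x = 2 + 4·4 = 18, valid modulo lcm(4, 18) = 36: x ≡ 18 (mod 36).
  Combine with x ≡ 18 (mod 20): gcd(36, 20) = 4; 18 - 18 = 0, which IS divisible by 4, so compatible.
    Write x = 18 + 36·t and substitute into x ≡ 18 (mod 20): 36·t ≡ 18 − 18 = 0 (mod 20).
    Divide the congruence (and modulus) by g = 4: 9·t ≡ 0 (mod 5).
    Reduce coefficients mod 5: 4·t ≡ 0 (mod 5).
    The inverse of 4 mod 5 is 4 (since 4·4 = 16 = 3·5 + 1), so t ≡ 4·0 = 0 ≡ 0 (mod 5).
    Then x = 18 + 36·0 = 18, valid modulo lcm(36, 20) = 180: x ≡ 18 (mod 180).
Verify: 18 mod 4 = 2, 18 mod 18 = 0, 18 mod 20 = 18.

x ≡ 18 (mod 180).
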